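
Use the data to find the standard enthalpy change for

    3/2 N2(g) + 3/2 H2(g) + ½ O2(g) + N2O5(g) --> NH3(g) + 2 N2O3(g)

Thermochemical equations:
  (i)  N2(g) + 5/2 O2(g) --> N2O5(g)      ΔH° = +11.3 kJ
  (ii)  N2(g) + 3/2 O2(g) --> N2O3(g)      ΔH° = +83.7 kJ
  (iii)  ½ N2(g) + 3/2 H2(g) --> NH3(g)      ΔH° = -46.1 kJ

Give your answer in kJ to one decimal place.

(i) reversed (reverse to put N2O5(g) on the reactant side): -11.3 kJ
(ii) × 2 (×2 to match 2 N2O3(g) in the target): (2)·(+83.7) = +167.4 kJ
(iii) as written (NH3(g) already on the product side): -46.1 kJ
ΔH° = (-1)·(+11.3) + (2)·(+83.7) + (1)·(-46.1) = 110.0 kJ

ΔH° = 110.0 kJ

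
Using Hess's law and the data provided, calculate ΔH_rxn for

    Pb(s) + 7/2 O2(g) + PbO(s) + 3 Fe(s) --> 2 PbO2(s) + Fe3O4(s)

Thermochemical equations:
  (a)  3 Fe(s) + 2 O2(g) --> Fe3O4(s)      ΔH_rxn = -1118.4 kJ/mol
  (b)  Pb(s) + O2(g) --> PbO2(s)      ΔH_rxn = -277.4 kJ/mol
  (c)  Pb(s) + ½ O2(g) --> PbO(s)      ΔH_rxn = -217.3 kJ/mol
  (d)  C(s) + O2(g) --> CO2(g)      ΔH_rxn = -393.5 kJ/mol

ΔH_rxn = -1455.9 kJ/mol

(a) as written: -1118.4 kJ/mol
(b) × 2: (2)·(-277.4) = -554.8 kJ/mol
(c) reversed: +217.3 kJ/mol
(d): not needed.
ΔH_rxn = (1)·(-1118.4) + (2)·(-277.4) + (-1)·(-217.3) = -1455.9 kJ/mol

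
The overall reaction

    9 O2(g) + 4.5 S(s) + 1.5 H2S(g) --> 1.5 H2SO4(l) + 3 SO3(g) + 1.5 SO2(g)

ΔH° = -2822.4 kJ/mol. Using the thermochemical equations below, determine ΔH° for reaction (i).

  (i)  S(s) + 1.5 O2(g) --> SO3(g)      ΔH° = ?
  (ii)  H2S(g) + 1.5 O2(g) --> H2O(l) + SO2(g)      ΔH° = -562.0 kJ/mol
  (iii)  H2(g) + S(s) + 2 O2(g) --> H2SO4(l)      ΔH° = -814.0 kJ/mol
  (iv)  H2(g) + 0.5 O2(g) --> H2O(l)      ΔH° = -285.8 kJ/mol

ΔH° = -395.7 kJ/mol

(i) × 3: contributes 3·x
(ii) × 3/2: (3/2)·(-562.0) = -843.0 kJ/mol
(iii) × 3/2: (3/2)·(-814.0) = -1221.0 kJ/mol
(iv) reversed and × 3/2: (-3/2)·(-285.8) = +428.7 kJ/mol
-2822.4 = (-843.0) + (-1221.0) + (+428.7) + 3·x
x = (-2822.4 − (-1635.3)) / (3) = -395.7 kJ/mol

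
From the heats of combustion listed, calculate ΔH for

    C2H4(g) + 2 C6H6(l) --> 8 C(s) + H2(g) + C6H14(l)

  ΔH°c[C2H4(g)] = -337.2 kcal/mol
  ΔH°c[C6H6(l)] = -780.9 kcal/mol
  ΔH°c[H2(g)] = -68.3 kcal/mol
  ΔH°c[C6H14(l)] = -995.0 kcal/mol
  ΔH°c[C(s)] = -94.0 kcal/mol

ΔH = -83.7 kcal/mol

Using ΔH = Σ nΔHc°(reactants) − Σ nΔHc°(products):
= [1·(-337.2) + 2·(-780.9)] − [8·(-94.0) + 1·(-68.3) + 1·(-995.0)]
= -83.7 kcal/mol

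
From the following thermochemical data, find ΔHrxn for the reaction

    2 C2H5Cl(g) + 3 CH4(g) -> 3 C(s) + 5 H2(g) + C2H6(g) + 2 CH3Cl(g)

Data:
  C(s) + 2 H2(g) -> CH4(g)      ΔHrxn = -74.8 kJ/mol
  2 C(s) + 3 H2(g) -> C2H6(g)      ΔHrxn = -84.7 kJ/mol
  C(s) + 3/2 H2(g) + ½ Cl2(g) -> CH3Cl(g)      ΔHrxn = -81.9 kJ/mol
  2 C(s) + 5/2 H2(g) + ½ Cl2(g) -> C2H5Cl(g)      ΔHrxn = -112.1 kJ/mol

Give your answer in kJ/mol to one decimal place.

equation 1 reversed and × 3: (-3)·(-74.8) = +224.4 kJ/mol
equation 2 as written: -84.7 kJ/mol
equation 3 × 2: (2)·(-81.9) = -163.8 kJ/mol
equation 4 reversed and × 2: (-2)·(-112.1) = +224.2 kJ/mol
Since enthalpy is a state function, ΔHrxn = (-3)·(-74.8) + (1)·(-84.7) + (2)·(-81.9) + (-2)·(-112.1) = 200.1 kJ/mol

ΔHrxn = 200.1 kJ/mol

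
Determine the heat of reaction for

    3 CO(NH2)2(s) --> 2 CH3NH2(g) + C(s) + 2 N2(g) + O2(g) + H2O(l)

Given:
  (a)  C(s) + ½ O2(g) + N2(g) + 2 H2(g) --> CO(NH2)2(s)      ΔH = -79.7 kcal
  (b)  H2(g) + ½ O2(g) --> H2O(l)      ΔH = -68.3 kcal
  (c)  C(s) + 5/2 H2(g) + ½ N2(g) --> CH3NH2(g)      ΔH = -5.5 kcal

(a) reversed and × 3: (-3)·(-79.7) = +239.1 kcal
(b) as written: -68.3 kcal
(c) × 2: (2)·(-5.5) = -11.0 kcal
Since enthalpy is a state function, ΔH = (-3)·(-79.7) + (1)·(-68.3) + (2)·(-5.5) = 159.8 kcal

ΔH = 159.8 kcal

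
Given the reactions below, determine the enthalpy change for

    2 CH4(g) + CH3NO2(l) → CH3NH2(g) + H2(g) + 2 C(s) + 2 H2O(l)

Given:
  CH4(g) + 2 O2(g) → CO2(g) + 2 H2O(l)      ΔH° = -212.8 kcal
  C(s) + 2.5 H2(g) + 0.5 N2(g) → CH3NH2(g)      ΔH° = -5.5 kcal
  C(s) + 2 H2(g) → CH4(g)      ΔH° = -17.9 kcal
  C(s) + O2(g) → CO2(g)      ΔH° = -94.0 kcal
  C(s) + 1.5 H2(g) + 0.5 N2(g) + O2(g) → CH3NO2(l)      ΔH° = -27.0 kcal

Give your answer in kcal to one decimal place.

ΔH° = -79.4 kcal

equation 1 as written: -212.8 kcal
equation 2 as written: -5.5 kcal
equation 3 reversed: +17.9 kcal
equation 4 reversed: +94.0 kcal
equation 5 reversed: +27.0 kcal
ΔH° = (-212.8) + (-5.5) + (+17.9) + (+94.0) + (+27.0) = -79.4 kcal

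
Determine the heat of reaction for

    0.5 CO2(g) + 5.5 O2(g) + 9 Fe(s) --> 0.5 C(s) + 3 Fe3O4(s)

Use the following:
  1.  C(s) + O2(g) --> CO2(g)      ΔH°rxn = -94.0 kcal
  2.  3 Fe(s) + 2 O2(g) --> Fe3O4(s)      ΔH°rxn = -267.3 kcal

ΔH°rxn = -754.9 kcal

eq. 1 reversed and × 1/2 (reverse to put CO2(g) on the reactant side; ×1/2 to match 1/2 CO2(g) in the target): (-1/2)·(-94.0) = +47.0 kcal
eq. 2 × 3 (scale by 3 for the 3 Fe3O4(s)): (3)·(-267.3) = -801.9 kcal
ΔH°rxn = (+47.0) + (-801.9) = -754.9 kcal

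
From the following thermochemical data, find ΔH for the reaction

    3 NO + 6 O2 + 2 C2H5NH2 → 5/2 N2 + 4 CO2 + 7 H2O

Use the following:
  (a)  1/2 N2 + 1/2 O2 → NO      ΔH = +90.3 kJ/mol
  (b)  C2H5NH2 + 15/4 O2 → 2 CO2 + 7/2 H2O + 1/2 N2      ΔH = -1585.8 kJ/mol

ΔH = -3442.5 kJ/mol

(a) reversed and × 3: (-3)·(+90.3) = -270.9 kJ/mol
(b) × 2: (2)·(-1585.8) = -3171.6 kJ/mol
Summing the manipulated equations, ΔH = (-3)·(+90.3) + (2)·(-1585.8) = -3442.5 kJ/mol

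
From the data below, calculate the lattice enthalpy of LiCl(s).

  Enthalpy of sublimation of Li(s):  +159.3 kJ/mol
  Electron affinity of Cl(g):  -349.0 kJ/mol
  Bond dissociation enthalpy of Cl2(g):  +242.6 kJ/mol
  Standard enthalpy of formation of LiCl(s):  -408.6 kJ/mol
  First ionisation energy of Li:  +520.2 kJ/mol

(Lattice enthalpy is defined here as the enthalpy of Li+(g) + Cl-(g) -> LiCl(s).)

ΔHf° = 1·ΔHsub + 1·(ΣIE) + 1/2·D(Cl2) + 1·EA + U
-408.6 = 1·(+159.3) + 1·(+520.2) + 1/2·(+242.6) + 1·(-349.0) + U
U = -408.6 − (+451.8) = -860.4 kJ/mol

U = -860.4 kJ/mol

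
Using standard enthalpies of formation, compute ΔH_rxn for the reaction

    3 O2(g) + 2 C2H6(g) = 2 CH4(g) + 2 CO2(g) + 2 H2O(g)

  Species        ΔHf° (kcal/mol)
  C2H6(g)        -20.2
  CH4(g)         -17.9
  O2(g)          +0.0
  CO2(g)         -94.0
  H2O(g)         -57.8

Products: 2·(-17.9) + 2·(-94.0) + 2·(-57.8) = -339.4
Reactants: 3·(+0.0) + 2·(-20.2) = -40.4
ΔH_rxn = (-339.4) − (-40.4) = -299.0 kcal/mol

ΔH_rxn = -299.0 kcal/mol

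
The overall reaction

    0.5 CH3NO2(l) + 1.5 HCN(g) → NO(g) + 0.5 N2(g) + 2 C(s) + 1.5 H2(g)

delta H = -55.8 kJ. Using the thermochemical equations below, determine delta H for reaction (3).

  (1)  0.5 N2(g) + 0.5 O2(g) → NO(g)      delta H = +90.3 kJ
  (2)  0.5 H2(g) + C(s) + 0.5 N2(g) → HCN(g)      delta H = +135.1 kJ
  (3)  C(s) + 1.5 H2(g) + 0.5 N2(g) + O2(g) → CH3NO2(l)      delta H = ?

(1) as written (NO(g) already on the product side): +90.3 kJ
(2) reversed and × 3/2 (HCN(g) must end up as a reactant; scale by 3/2 for the 3/2 HCN(g)): (-3/2)·(+135.1) = -202.65 kJ
(3) reversed and × 1/2 (reverse to put CH3NO2(l) on the reactant side; scale by 1/2 for the 1/2 CH3NO2(l)): contributes −1/2·x
-55.8 = (+90.3) + (-202.65) − 1/2·x
x = (-55.8 − (-112.35)) / (-1/2) = -113.1 kJ

delta H = -113.1 kJ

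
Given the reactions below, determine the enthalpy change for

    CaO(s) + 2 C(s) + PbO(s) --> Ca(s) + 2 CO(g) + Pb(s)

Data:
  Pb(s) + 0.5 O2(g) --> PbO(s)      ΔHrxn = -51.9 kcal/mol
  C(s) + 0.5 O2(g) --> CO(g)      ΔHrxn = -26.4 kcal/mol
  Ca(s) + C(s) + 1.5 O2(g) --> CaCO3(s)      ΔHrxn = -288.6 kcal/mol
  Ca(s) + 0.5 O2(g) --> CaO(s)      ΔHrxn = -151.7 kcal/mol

equation 1 reversed (PbO(s) must end up as a reactant): +51.9 kcal/mol
equation 2 × 2 (×2 to match 2 CO(g) in the target): (2)·(-26.4) = -52.8 kcal/mol
equation 3: not needed (CaCO3(s) appears nowhere else).
equation 4 reversed (CaO(s) must end up as a reactant): +151.7 kcal/mol
By Hess's law, ΔHrxn = (-1)·(-51.9) + (2)·(-26.4) + (-1)·(-151.7) = 150.8 kcal/mol

ΔHrxn = 150.8 kcal/mol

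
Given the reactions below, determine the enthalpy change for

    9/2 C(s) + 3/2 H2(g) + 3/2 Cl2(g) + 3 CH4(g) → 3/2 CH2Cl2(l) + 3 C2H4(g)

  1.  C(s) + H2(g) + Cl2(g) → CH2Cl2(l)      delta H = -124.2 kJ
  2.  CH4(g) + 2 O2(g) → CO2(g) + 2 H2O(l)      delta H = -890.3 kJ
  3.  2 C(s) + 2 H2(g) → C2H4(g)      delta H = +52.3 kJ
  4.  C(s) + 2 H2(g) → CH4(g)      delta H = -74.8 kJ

delta H = 195.0 kJ

eq. 1 × 3/2 (×3/2 to match 3/2 CH2Cl2(l) in the target): (3/2)·(-124.2) = -186.3 kJ
eq. 2: not needed (O2(g) appears nowhere else).
eq. 3 × 3 (scale by 3 for the 3 C2H4(g)): (3)·(+52.3) = +156.9 kJ
eq. 4 reversed and × 3: (-3)·(-74.8) = +224.4 kJ
delta H = (-186.3) + (+156.9) + (+224.4) = 195.0 kJ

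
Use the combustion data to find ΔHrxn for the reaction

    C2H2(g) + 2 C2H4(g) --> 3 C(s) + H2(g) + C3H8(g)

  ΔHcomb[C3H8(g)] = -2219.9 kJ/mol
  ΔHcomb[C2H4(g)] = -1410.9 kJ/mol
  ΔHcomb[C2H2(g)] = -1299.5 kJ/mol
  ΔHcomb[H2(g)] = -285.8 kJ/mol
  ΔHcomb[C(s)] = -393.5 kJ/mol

Using ΔH = Σ nΔHc°(reactants) − Σ nΔHc°(products):
= [1·(-1299.5) + 2·(-1410.9)] − [3·(-393.5) + 1·(-285.8) + 1·(-2219.9)]
= -435.1 kJ/mol

ΔHrxn = -435.1 kJ/mol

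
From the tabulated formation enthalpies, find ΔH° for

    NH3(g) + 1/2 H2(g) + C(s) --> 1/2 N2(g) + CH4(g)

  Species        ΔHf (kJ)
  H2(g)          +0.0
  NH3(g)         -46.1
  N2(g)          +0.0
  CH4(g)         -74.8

Products: 1/2·(+0.0) + 1·(-74.8) = -74.8
Reactants: 1·(-46.1) + 1/2·(+0.0) + 1·(+0.0) = -46.1
ΔH° = (-74.8) − (-46.1) = -28.7 kJ

ΔH° = -28.7 kJ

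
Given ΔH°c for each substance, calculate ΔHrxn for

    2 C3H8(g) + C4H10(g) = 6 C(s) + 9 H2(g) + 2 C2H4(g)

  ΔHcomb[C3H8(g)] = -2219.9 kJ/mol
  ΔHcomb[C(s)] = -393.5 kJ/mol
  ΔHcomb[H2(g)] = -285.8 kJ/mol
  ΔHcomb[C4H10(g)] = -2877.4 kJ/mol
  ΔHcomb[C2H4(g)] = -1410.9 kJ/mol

ΔHrxn = 437.8 kJ/mol

Using ΔH = Σ nΔHc°(reactants) − Σ nΔHc°(products):
= [2·(-2219.9) + 1·(-2877.4)] − [6·(-393.5) + 9·(-285.8) + 2·(-1410.9)]
= 437.8 kJ/mol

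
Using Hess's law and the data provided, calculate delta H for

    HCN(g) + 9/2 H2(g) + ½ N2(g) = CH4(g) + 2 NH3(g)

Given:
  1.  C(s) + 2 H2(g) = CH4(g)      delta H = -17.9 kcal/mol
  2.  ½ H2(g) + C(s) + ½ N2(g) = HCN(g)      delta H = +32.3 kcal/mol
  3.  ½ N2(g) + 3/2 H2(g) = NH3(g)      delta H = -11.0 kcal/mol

delta H = -72.2 kcal/mol

eq. 1 as written: -17.9 kcal/mol
eq. 2 reversed: -32.3 kcal/mol
eq. 3 × 2: (2)·(-11.0) = -22.0 kcal/mol
delta H = (-17.9) + (-32.3) + (-22.0) = -72.2 kcal/mol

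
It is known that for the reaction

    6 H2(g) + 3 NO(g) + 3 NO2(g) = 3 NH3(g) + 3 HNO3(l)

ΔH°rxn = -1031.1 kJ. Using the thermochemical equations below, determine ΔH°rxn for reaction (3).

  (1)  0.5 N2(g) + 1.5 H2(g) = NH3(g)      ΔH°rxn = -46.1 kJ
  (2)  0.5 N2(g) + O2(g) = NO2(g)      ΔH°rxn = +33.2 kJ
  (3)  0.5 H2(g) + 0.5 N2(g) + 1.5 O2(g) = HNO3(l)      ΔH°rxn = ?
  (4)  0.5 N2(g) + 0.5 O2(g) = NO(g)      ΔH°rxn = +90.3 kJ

ΔH°rxn = -174.1 kJ

(1) × 3 (×3 to match 3 NH3(g) in the target): (3)·(-46.1) = -138.3 kJ
(2) reversed and × 3 (NO2(g) must end up as a reactant; scale by 3 for the 3 NO2(g)): (-3)·(+33.2) = -99.6 kJ
(3) × 3 (×3 to match 3 HNO3(l) in the target): contributes 3·x
(4) reversed and × 3 (reverse to put NO(g) on the reactant side; ×3 to match 3 NO(g) in the target): (-3)·(+90.3) = -270.9 kJ
-1031.1 = (-138.3) + (-99.6) + (-270.9) + 3·x
x = (-1031.1 − (-508.8)) / (3) = -174.1 kJ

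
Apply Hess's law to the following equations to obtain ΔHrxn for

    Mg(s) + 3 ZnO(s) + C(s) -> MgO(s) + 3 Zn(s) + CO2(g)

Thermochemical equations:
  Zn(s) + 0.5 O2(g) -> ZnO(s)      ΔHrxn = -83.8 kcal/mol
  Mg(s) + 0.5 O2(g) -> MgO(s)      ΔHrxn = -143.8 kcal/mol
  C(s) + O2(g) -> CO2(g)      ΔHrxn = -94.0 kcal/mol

ΔHrxn = 13.6 kcal/mol

equation 1 reversed and × 3: (-3)·(-83.8) = +251.4 kcal/mol
equation 2 as written: -143.8 kcal/mol
equation 3 as written: -94.0 kcal/mol
Combining the equations, ΔHrxn = (+251.4) + (-143.8) + (-94.0) = 13.6 kcal/mol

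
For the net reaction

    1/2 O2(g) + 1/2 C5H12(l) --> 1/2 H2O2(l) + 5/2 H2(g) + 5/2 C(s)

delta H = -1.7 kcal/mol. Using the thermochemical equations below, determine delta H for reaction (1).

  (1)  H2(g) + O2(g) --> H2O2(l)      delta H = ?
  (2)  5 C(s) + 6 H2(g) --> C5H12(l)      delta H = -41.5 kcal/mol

delta H = -44.9 kcal/mol

(1) × 1/2 (scale by 1/2 for the 1/2 H2O2(l)): contributes 1/2·x
(2) reversed and × 1/2 (reverse to put C5H12(l) on the reactant side; ×1/2 to match 1/2 C5H12(l) in the target): (-1/2)·(-41.5) = +20.75 kcal/mol
-1.7 = (+20.75) + 1/2·x
x = (-1.7 − (+20.75)) / (1/2) = -44.9 kcal/mol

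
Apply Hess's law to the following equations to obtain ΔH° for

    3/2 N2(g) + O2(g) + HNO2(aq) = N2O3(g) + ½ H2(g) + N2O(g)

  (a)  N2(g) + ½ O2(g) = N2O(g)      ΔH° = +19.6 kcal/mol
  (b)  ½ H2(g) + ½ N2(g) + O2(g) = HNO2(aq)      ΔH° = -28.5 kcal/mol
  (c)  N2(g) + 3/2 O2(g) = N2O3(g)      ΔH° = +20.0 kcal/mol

ΔH° = 68.1 kcal/mol

(a) as written: +19.6 kcal/mol
(b) reversed: +28.5 kcal/mol
(c) as written: +20.0 kcal/mol
By Hess's law, ΔH° = (+19.6) + (+28.5) + (+20.0) = 68.1 kcal/mol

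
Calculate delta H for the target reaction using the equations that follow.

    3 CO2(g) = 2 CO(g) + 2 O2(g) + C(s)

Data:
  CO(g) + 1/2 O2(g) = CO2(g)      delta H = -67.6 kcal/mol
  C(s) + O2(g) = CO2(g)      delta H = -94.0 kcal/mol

equation 1 reversed and × 2: (-2)·(-67.6) = +135.2 kcal/mol
equation 2 reversed: +94.0 kcal/mol
delta H = (-2)·(-67.6) + (-1)·(-94.0) = 229.2 kcal/mol

delta H = 229.2 kcal/mol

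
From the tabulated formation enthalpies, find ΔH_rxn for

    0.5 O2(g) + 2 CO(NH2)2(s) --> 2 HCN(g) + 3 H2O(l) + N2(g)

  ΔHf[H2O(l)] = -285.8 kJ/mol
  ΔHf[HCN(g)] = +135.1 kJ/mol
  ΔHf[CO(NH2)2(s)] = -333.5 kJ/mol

ΔH_rxn = 79.8 kJ/mol

Products: 2·(+135.1) + 3·(-285.8) + 1·(+0.0) = -587.2
Reactants: 1/2·(+0.0) + 2·(-333.5) = -667.0
ΔH_rxn = (-587.2) − (-667.0) = 79.8 kJ/mol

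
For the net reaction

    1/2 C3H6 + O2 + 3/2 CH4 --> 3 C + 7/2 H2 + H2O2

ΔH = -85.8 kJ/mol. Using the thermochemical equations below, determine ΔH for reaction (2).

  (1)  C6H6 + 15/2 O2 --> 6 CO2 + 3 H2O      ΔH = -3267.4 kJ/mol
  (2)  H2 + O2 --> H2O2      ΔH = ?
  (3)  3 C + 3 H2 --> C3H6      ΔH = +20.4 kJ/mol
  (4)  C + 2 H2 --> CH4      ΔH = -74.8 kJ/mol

(1): not needed (CO2 appears nowhere else).
(2) as written (H2O2 already on the product side): contributes x
(3) reversed and × 1/2 (reverse to put C3H6 on the reactant side; ×1/2 to match 1/2 C3H6 in the target): (-1/2)·(+20.4) = -10.2 kJ/mol
(4) reversed and × 3/2 (CH4 must end up as a reactant; scale by 3/2 for the 3/2 CH4): (-3/2)·(-74.8) = +112.2 kJ/mol
-85.8 = (-10.2) + (+112.2) + x
x = (-85.8 − (+102.0)) / (1) = -187.8 kJ/mol

ΔH = -187.8 kJ/mol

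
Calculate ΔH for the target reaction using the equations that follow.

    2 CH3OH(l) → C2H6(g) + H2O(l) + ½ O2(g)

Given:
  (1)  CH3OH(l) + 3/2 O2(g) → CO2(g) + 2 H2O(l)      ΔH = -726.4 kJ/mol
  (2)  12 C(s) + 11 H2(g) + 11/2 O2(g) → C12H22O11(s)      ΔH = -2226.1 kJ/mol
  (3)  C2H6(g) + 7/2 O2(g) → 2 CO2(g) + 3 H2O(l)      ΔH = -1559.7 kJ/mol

ΔH = 106.9 kJ/mol

(1) × 2: (2)·(-726.4) = -1452.8 kJ/mol
(2): not needed.
(3) reversed: +1559.7 kJ/mol
Since enthalpy is a state function, ΔH = (2)·(-726.4) + (-1)·(-1559.7) = 106.9 kJ/mol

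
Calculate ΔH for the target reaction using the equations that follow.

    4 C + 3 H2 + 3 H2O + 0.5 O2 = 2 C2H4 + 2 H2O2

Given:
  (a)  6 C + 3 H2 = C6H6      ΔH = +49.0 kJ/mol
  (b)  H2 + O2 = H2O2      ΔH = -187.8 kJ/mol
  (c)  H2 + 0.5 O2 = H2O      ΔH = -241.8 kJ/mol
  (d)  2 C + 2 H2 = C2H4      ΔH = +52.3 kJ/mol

ΔH = 454.4 kJ/mol

(a): not needed (C6H6 appears nowhere else).
(b) × 2 (×2 to match 2 H2O2 in the target): (2)·(-187.8) = -375.6 kJ/mol
(c) reversed and × 3 (H2O must end up as a reactant; ×3 to match 3 H2O in the target): (-3)·(-241.8) = +725.4 kJ/mol
(d) × 2 (scale by 2 for the 2 C2H4): (2)·(+52.3) = +104.6 kJ/mol
ΔH = (2)·(-187.8) + (-3)·(-241.8) + (2)·(+52.3) = 454.4 kJ/mol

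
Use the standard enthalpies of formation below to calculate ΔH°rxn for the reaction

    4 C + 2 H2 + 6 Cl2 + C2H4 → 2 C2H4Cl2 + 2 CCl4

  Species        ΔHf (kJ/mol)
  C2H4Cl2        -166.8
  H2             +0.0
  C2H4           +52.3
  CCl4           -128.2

ΔH°rxn = -642.3 kJ/mol

Products: 2·(-166.8) + 2·(-128.2) = -590.0
Reactants: 4·(+0.0) + 2·(+0.0) + 6·(+0.0) + 1·(+52.3) = +52.3
ΔH°rxn = (-590.0) − (+52.3) = -642.3 kJ/mol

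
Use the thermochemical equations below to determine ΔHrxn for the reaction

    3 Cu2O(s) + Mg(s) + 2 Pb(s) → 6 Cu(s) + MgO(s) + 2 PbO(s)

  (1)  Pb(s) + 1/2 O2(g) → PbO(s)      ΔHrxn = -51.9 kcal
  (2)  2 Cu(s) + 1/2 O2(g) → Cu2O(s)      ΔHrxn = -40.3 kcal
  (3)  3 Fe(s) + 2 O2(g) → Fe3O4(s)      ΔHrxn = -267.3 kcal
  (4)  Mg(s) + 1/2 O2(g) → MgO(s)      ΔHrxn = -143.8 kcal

ΔHrxn = -126.7 kcal

(1) × 2 (scale by 2 for the 2 PbO(s)): (2)·(-51.9) = -103.8 kcal
(2) reversed and × 3 (Cu2O(s) must end up as a reactant; scale by 3 for the 3 Cu2O(s)): (-3)·(-40.3) = +120.9 kcal
(3): not needed (Fe(s) appears nowhere else).
(4) as written (MgO(s) already on the product side): -143.8 kcal
ΔHrxn = (2)·(-51.9) + (-3)·(-40.3) + (1)·(-143.8) = -126.7 kcal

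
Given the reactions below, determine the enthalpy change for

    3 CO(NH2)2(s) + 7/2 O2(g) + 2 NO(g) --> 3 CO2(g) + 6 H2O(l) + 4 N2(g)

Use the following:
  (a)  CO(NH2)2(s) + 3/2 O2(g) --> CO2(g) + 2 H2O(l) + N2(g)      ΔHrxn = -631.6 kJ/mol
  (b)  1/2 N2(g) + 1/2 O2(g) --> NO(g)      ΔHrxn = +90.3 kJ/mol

ΔHrxn = -2075.4 kJ/mol

(a) × 3: (3)·(-631.6) = -1894.8 kJ/mol
(b) reversed and × 2: (-2)·(+90.3) = -180.6 kJ/mol
Since enthalpy is a state function, ΔHrxn = (-1894.8) + (-180.6) = -2075.4 kJ/mol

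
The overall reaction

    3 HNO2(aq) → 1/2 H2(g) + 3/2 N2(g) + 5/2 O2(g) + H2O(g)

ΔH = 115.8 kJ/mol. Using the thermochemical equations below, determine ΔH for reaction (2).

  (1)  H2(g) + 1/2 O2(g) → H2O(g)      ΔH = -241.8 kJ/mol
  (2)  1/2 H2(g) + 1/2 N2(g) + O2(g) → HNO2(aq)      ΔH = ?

(1) as written (H2O(g) already on the product side): -241.8 kJ/mol
(2) reversed and × 3 (reverse to put HNO2(aq) on the reactant side; scale by 3 for the 3 HNO2(aq)): contributes −3·x
+115.8 = (-241.8) − 3·x
x = (+115.8 − (-241.8)) / (-3) = -119.2 kJ/mol

ΔH = -119.2 kJ/mol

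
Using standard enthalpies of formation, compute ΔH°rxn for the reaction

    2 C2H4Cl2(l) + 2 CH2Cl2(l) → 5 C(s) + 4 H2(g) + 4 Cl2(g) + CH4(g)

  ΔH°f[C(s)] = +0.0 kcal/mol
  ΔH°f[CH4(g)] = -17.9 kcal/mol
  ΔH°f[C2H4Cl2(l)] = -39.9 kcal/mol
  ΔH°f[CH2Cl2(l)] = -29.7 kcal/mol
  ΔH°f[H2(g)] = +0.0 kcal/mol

Products: 5·(+0.0) + 4·(+0.0) + 4·(+0.0) + 1·(-17.9) = -17.9
Reactants: 2·(-39.9) + 2·(-29.7) = -139.2
ΔH°rxn = (-17.9) − (-139.2) = 121.3 kcal/mol

ΔH°rxn = 121.3 kcal/mol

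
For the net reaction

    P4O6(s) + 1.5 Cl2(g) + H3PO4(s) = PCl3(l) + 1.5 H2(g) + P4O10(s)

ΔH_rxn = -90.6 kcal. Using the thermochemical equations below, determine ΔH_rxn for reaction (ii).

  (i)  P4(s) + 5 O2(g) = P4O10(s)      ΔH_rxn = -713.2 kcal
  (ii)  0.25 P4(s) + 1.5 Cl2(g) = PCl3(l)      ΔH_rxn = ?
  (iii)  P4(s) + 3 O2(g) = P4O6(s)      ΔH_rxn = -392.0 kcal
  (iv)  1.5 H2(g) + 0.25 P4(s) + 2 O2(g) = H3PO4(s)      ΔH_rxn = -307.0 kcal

ΔH_rxn = -76.4 kcal

(i) as written: -713.2 kcal
(ii) as written: contributes x
(iii) reversed: +392.0 kcal
(iv) reversed: +307.0 kcal
-90.6 = (-713.2) + (+392.0) + (+307.0) + x
x = (-90.6 − (-14.2)) / (1) = -76.4 kcal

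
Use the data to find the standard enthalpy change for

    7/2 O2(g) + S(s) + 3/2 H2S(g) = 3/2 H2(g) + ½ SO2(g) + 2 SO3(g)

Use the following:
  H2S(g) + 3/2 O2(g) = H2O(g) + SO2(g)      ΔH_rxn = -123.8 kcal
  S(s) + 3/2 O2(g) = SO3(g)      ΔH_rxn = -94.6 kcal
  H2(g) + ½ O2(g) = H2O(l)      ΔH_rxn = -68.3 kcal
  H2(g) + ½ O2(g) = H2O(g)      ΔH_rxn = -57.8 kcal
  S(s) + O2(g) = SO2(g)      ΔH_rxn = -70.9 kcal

ΔH_rxn = -217.3 kcal

equation 1 × 3/2: (3/2)·(-123.8) = -185.7 kcal
equation 2 × 2: (2)·(-94.6) = -189.2 kcal
equation 3: not needed.
equation 4 reversed and × 3/2: (-3/2)·(-57.8) = +86.7 kcal
equation 5 reversed: +70.9 kcal
By Hess's law, ΔH_rxn = (3/2)·(-123.8) + (2)·(-94.6) + (-3/2)·(-57.8) + (-1)·(-70.9) = -217.3 kcal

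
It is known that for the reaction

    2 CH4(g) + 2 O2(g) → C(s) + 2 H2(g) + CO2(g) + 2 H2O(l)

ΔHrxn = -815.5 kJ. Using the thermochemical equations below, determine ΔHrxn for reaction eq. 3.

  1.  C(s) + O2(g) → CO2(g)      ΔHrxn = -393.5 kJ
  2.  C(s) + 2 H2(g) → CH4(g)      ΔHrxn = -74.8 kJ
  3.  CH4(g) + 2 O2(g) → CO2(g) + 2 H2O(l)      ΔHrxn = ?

ΔHrxn = -890.3 kJ

eq. 1: not needed.
eq. 2 reversed (H2(g) must end up as a product): +74.8 kJ
eq. 3 as written (H2O(l) already on the product side): contributes x
-815.5 = (+74.8) + x
x = (-815.5 − (+74.8)) / (1) = -890.3 kJ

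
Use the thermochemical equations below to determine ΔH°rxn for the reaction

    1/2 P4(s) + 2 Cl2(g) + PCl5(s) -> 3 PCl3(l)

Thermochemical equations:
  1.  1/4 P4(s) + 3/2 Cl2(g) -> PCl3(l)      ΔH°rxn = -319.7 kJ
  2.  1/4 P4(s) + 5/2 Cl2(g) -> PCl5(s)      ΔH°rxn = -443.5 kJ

eq. 1 × 3 (scale by 3 for the 3 PCl3(l)): (3)·(-319.7) = -959.1 kJ
eq. 2 reversed (reverse to put PCl5(s) on the reactant side): +443.5 kJ
Summing the manipulated equations, ΔH°rxn = (3)·(-319.7) + (-1)·(-443.5) = -515.6 kJ

ΔH°rxn = -515.6 kJ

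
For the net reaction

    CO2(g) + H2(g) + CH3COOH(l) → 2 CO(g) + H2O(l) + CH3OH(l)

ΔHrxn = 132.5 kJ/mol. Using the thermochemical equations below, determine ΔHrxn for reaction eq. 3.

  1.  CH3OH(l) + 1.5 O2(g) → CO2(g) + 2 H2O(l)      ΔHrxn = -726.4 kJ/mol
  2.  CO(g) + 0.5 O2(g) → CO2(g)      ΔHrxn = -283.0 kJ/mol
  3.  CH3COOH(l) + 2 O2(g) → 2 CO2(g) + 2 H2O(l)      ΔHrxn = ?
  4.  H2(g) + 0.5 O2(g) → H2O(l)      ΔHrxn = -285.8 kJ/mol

ΔHrxn = -874.1 kJ/mol

eq. 1 reversed (reverse to put CH3OH(l) on the product side): +726.4 kJ/mol
eq. 2 reversed and × 2 (reverse to put CO(g) on the product side; ×2 to match 2 CO(g) in the target): (-2)·(-283.0) = +566.0 kJ/mol
eq. 3 as written (CH3COOH(l) already on the reactant side): contributes x
eq. 4 as written (H2(g) already on the reactant side): -285.8 kJ/mol
+132.5 = (+726.4) + (+566.0) + (-285.8) + x
x = (+132.5 − (+1006.6)) / (1) = -874.1 kJ/mol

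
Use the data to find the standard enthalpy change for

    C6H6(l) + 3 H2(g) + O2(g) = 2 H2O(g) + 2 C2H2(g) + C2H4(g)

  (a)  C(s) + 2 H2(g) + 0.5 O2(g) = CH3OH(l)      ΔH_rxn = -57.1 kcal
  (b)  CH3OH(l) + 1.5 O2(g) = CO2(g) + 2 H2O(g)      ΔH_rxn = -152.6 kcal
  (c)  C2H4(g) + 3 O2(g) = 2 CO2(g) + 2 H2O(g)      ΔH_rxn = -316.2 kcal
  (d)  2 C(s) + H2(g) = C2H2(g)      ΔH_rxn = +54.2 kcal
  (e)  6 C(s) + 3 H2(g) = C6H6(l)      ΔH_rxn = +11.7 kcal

(a) × 2: (2)·(-57.1) = -114.2 kcal
(b) × 2: (2)·(-152.6) = -305.2 kcal
(c) reversed: +316.2 kcal
(d) × 2: (2)·(+54.2) = +108.4 kcal
(e) reversed: -11.7 kcal
By Hess's law, ΔH_rxn = (-114.2) + (-305.2) + (+316.2) + (+108.4) + (-11.7) = -6.5 kcal

ΔH_rxn = -6.5 kcal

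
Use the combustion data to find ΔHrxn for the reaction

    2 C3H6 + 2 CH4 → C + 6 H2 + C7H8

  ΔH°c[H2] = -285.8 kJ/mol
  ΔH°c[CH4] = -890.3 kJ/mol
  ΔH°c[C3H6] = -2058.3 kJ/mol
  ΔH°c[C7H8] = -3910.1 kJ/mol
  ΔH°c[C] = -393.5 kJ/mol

ΔHrxn = 121.2 kJ/mol

Using ΔH = Σ nΔHc°(reactants) − Σ nΔHc°(products):
= [2·(-2058.3) + 2·(-890.3)] − [1·(-393.5) + 6·(-285.8) + 1·(-3910.1)]
= 121.2 kJ/mol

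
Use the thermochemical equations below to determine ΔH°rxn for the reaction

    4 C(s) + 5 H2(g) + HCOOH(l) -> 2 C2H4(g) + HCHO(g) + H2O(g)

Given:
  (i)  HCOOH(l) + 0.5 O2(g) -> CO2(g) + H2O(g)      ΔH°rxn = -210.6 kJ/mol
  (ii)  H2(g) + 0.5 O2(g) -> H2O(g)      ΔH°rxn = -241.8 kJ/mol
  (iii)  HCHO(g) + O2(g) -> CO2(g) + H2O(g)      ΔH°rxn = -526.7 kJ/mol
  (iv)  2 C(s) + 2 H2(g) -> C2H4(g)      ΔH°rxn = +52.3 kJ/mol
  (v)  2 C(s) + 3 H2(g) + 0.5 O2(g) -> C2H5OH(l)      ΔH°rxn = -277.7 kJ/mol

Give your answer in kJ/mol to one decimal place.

ΔH°rxn = 178.9 kJ/mol

(i) as written (HCOOH(l) already on the reactant side): -210.6 kJ/mol
(ii) as written: -241.8 kJ/mol
(iii) reversed (reverse to put HCHO(g) on the product side): +526.7 kJ/mol
(iv) × 2 (×2 to match 2 C2H4(g) in the target): (2)·(+52.3) = +104.6 kJ/mol
(v): not needed (C2H5OH(l) appears nowhere else).
ΔH°rxn = (1)·(-210.6) + (1)·(-241.8) + (-1)·(-526.7) + (2)·(+52.3) = 178.9 kJ/mol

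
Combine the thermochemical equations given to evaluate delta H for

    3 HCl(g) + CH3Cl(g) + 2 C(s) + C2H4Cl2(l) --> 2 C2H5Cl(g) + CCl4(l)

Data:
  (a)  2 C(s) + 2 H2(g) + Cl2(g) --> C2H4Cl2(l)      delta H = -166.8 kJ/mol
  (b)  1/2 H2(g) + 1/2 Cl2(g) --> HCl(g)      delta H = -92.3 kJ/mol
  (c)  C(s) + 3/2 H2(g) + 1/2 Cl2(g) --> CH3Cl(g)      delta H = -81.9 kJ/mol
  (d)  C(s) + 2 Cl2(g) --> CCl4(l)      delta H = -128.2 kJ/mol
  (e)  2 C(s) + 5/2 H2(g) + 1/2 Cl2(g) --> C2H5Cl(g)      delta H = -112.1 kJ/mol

(a) reversed: +166.8 kJ/mol
(b) reversed and × 3: (-3)·(-92.3) = +276.9 kJ/mol
(c) reversed: +81.9 kJ/mol
(d) as written: -128.2 kJ/mol
(e) × 2: (2)·(-112.1) = -224.2 kJ/mol
Combining the equations, delta H = (+166.8) + (+276.9) + (+81.9) + (-128.2) + (-224.2) = 173.2 kJ/mol

delta H = 173.2 kJ/mol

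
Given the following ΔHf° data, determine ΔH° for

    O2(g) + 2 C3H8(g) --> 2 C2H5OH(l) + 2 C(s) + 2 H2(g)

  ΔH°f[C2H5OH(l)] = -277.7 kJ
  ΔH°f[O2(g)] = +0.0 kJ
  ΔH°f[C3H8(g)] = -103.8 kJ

ΔH° = -347.8 kJ

Products: 2·(-277.7) + 2·(+0.0) + 2·(+0.0) = -555.4
Reactants: 1·(+0.0) + 2·(-103.8) = -207.6
ΔH° = (-555.4) − (-207.6) = -347.8 kJ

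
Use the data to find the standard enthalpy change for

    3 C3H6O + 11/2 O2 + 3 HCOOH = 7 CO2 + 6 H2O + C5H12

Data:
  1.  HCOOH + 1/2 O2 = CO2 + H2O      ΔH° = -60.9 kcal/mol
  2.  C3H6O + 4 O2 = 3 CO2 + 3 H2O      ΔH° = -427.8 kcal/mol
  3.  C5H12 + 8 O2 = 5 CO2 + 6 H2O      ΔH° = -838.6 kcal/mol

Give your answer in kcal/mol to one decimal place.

ΔH° = -627.5 kcal/mol

eq. 1 × 3: (3)·(-60.9) = -182.7 kcal/mol
eq. 2 × 3: (3)·(-427.8) = -1283.4 kcal/mol
eq. 3 reversed: +838.6 kcal/mol
ΔH° = (-182.7) + (-1283.4) + (+838.6) = -627.5 kcal/mol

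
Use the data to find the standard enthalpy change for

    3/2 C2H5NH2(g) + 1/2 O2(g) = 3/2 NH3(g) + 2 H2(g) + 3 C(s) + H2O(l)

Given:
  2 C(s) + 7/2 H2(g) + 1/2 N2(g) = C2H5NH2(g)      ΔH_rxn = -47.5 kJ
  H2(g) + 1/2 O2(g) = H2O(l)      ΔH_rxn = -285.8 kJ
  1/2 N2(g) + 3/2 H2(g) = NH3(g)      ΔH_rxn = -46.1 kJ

ΔH_rxn = -283.7 kJ

equation 1 reversed and × 3/2: (-3/2)·(-47.5) = +71.25 kJ
equation 2 as written: -285.8 kJ
equation 3 × 3/2: (3/2)·(-46.1) = -69.15 kJ
Combining the equations, ΔH_rxn = (+71.25) + (-285.8) + (-69.15) = -283.7 kJ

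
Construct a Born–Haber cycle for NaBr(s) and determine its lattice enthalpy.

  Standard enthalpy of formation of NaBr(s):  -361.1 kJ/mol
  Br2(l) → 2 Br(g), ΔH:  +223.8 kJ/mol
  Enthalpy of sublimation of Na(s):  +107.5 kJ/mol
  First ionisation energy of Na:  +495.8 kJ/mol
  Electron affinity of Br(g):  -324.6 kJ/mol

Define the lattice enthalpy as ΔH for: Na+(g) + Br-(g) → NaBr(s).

U = -751.7 kJ/mol

ΔHf° = 1·ΔHsub + 1·(ΣIE) + 1/2·D(Br2) + 1·EA + U
-361.1 = 1·(+107.5) + 1·(+495.8) + 1/2·(+223.8) + 1·(-324.6) + U
U = -361.1 − (+390.6) = -751.7 kJ/mol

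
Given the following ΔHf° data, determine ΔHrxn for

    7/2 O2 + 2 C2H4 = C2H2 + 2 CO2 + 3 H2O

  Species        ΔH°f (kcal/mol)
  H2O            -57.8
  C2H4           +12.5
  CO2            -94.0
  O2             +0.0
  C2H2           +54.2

Products: 1·(+54.2) + 2·(-94.0) + 3·(-57.8) = -307.2
Reactants: 7/2·(+0.0) + 2·(+12.5) = +25.0
ΔHrxn = (-307.2) − (+25.0) = -332.2 kcal/mol

ΔHrxn = -332.2 kcal/mol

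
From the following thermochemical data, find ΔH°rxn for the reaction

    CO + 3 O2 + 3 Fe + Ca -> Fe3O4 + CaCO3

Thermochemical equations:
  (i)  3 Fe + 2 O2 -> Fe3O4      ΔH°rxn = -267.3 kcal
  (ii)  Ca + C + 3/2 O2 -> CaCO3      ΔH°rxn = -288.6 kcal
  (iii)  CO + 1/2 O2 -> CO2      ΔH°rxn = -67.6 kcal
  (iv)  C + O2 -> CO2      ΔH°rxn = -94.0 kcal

(i) as written: -267.3 kcal
(ii) as written: -288.6 kcal
(iii) as written: -67.6 kcal
(iv) reversed: +94.0 kcal
Since enthalpy is a state function, ΔH°rxn = (1)·(-267.3) + (1)·(-288.6) + (1)·(-67.6) + (-1)·(-94.0) = -529.5 kcal

ΔH°rxn = -529.5 kcal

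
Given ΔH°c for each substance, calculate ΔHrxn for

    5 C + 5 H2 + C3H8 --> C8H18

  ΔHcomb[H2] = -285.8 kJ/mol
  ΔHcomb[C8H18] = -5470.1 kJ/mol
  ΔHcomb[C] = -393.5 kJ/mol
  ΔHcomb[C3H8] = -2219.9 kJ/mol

With combustion enthalpies, reactants minus products:
= [5·(-393.5) + 5·(-285.8) + 1·(-2219.9)] − [1·(-5470.1)]
= -146.3 kJ/mol

ΔHrxn = -146.3 kJ/mol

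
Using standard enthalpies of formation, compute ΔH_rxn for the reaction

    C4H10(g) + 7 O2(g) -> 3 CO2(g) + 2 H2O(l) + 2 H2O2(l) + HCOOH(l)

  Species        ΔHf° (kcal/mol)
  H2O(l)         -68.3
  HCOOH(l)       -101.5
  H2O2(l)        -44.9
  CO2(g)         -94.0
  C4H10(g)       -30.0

Products: 3·(-94.0) + 2·(-68.3) + 2·(-44.9) + 1·(-101.5) = -609.9
Reactants: 1·(-30.0) + 7·(+0.0) = -30.0
ΔH_rxn = (-609.9) − (-30.0) = -579.9 kcal/mol

ΔH_rxn = -579.9 kcal/mol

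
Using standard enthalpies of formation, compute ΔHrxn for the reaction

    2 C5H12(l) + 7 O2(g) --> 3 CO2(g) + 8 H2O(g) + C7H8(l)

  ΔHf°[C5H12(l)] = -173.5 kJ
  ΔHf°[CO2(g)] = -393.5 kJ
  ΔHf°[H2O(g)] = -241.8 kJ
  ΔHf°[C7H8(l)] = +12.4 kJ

Products: 3·(-393.5) + 8·(-241.8) + 1·(+12.4) = -3102.5
Reactants: 2·(-173.5) + 7·(+0.0) = -347.0
ΔHrxn = (-3102.5) − (-347.0) = -2755.5 kJ

ΔHrxn = -2755.5 kJ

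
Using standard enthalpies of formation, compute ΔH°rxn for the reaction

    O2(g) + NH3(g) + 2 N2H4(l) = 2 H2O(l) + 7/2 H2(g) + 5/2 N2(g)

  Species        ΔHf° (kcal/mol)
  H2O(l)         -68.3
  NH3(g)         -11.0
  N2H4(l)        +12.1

ΔH°rxn = Σ nΔHf°(products) − Σ nΔHf°(reactants).
Products: 2·(-68.3) + 7/2·(+0.0) + 5/2·(+0.0) = -136.6
Reactants: 1·(+0.0) + 1·(-11.0) + 2·(+12.1) = +13.2
ΔH°rxn = (-136.6) − (+13.2) = -149.8 kcal/mol

ΔH°rxn = -149.8 kcal/mol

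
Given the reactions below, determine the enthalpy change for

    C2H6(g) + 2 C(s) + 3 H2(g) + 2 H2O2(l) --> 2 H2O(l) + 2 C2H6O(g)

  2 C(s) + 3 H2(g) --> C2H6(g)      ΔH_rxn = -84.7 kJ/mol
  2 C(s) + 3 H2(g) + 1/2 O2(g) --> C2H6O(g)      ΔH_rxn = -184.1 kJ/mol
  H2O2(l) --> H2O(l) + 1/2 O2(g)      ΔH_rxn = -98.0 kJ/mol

ΔH_rxn = -479.5 kJ/mol

equation 1 reversed (C2H6(g) must end up as a reactant): +84.7 kJ/mol
equation 2 × 2 (×2 to match 2 C2H6O(g) in the target): (2)·(-184.1) = -368.2 kJ/mol
equation 3 × 2 (scale by 2 for the 2 H2O2(l)): (2)·(-98.0) = -196.0 kJ/mol
By Hess's law, ΔH_rxn = (+84.7) + (-368.2) + (-196.0) = -479.5 kJ/mol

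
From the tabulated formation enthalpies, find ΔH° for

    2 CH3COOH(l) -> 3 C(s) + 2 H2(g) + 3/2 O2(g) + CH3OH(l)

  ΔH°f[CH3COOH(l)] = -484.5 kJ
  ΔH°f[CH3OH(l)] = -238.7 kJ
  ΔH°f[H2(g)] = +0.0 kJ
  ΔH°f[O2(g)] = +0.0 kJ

ΔH°rxn = Σ nΔHf°(products) − Σ nΔHf°(reactants).
Products: 3·(+0.0) + 2·(+0.0) + 3/2·(+0.0) + 1·(-238.7) = -238.7
Reactants: 2·(-484.5) = -969.0
ΔH° = (-238.7) − (-969.0) = 730.3 kJ

ΔH° = 730.3 kJ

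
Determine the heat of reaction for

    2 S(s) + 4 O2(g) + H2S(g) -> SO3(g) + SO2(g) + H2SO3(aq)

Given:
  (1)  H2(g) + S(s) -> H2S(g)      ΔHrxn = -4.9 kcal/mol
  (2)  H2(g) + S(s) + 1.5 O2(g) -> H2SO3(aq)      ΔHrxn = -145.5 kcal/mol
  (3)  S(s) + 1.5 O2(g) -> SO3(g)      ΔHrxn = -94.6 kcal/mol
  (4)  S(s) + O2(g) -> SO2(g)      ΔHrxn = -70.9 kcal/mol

ΔHrxn = -306.1 kcal/mol

(1) reversed (H2S(g) must end up as a reactant): +4.9 kcal/mol
(2) as written (H2SO3(aq) already on the product side): -145.5 kcal/mol
(3) as written (SO3(g) already on the product side): -94.6 kcal/mol
(4) as written (SO2(g) already on the product side): -70.9 kcal/mol
By Hess's law, ΔHrxn = (-1)·(-4.9) + (1)·(-145.5) + (1)·(-94.6) + (1)·(-70.9) = -306.1 kcal/mol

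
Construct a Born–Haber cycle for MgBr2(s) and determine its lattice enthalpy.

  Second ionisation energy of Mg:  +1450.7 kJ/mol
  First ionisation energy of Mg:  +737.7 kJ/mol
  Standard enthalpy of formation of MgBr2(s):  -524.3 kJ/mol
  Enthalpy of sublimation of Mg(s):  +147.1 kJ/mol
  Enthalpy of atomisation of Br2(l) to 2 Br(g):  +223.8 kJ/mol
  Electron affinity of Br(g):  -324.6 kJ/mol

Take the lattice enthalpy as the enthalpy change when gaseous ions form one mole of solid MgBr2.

U = -2434.4 kJ/mol

ΔHf° = 1·ΔHsub + 1·(ΣIE) + 1·D(Br2) + 2·EA + U
-524.3 = 1·(+147.1) + 1·(+2188.4) + 1·(+223.8) + 2·(-324.6) + U
U = -524.3 − (+1910.1) = -2434.4 kJ/mol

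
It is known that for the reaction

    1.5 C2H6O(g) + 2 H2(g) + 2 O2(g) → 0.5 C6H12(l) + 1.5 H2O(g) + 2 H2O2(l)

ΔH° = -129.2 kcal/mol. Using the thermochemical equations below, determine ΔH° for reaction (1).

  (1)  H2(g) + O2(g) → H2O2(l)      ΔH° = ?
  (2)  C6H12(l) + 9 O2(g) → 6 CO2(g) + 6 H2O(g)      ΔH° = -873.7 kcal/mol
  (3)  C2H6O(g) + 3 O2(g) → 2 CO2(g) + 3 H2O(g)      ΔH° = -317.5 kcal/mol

(1) × 2 (scale by 2 for the 2 H2O2(l)): contributes 2·x
(2) reversed and × 1/2 (C6H12(l) must end up as a product; scale by 1/2 for the 1/2 C6H12(l)): (-1/2)·(-873.7) = +436.85 kcal/mol
(3) × 3/2 (scale by 3/2 for the 3/2 C2H6O(g)): (3/2)·(-317.5) = -476.25 kcal/mol
-129.2 = (+436.85) + (-476.25) + 2·x
x = (-129.2 − (-39.4)) / (2) = -44.9 kcal/mol

ΔH° = -44.9 kcal/mol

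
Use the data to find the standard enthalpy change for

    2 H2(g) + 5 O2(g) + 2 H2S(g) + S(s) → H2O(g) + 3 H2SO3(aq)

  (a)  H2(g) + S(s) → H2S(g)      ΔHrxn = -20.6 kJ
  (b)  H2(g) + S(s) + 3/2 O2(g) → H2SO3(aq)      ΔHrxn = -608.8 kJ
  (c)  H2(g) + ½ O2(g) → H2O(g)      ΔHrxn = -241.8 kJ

ΔHrxn = -2027.0 kJ

(a) reversed and × 2: (-2)·(-20.6) = +41.2 kJ
(b) × 3: (3)·(-608.8) = -1826.4 kJ
(c) as written: -241.8 kJ
By Hess's law, ΔHrxn = (-2)·(-20.6) + (3)·(-608.8) + (1)·(-241.8) = -2027.0 kJ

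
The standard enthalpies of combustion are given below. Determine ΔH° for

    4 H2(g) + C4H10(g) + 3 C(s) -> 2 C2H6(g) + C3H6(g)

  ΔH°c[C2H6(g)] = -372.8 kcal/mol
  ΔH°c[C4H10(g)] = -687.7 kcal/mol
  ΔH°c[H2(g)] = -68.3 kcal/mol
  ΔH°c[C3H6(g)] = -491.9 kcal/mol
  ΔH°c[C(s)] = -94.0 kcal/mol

ΔH° = -5.4 kcal/mol

Using ΔH = Σ nΔHc°(reactants) − Σ nΔHc°(products):
= [4·(-68.3) + 1·(-687.7) + 3·(-94.0)] − [2·(-372.8) + 1·(-491.9)]
= -5.4 kcal/mol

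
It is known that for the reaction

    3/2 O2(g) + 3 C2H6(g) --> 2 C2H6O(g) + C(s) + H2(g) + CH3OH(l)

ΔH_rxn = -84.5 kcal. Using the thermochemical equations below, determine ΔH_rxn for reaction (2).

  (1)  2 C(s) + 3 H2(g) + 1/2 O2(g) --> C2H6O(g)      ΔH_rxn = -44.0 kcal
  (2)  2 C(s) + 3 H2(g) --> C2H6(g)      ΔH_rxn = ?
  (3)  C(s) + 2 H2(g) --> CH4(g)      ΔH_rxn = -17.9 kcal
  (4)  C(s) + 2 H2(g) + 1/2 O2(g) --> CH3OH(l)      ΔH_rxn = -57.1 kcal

(1) × 2: (2)·(-44.0) = -88.0 kcal
(2) reversed and × 3: contributes −3·x
(3): not needed.
(4) as written: -57.1 kcal
-84.5 = (-88.0) + (-57.1) − 3·x
x = (-84.5 − (-145.1)) / (-3) = -20.2 kcal

ΔH_rxn = -20.2 kcal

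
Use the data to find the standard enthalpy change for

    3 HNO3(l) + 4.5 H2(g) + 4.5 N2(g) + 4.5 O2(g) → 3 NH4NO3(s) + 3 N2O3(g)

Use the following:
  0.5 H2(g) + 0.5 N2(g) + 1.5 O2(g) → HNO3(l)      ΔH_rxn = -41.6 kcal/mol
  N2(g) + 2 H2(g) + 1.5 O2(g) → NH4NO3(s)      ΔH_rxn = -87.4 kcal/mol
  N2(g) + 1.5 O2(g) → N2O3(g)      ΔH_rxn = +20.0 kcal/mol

equation 1 reversed and × 3 (HNO3(l) must end up as a reactant; ×3 to match 3 HNO3(l) in the target): (-3)·(-41.6) = +124.8 kcal/mol
equation 2 × 3 (scale by 3 for the 3 NH4NO3(s)): (3)·(-87.4) = -262.2 kcal/mol
equation 3 × 3 (×3 to match 3 N2O3(g) in the target): (3)·(+20.0) = +60.0 kcal/mol
Summing the manipulated equations, ΔH_rxn = (-3)·(-41.6) + (3)·(-87.4) + (3)·(+20.0) = -77.4 kcal/mol

ΔH_rxn = -77.4 kcal/mol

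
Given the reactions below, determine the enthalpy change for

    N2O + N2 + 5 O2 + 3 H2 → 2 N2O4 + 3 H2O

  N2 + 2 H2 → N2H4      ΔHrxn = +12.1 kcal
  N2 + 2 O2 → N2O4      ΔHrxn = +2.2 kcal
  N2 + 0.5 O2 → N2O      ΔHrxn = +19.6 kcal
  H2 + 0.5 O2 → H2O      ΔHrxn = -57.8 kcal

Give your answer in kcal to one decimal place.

equation 1: not needed.
equation 2 × 2: (2)·(+2.2) = +4.4 kcal
equation 3 reversed: -19.6 kcal
equation 4 × 3: (3)·(-57.8) = -173.4 kcal
Since enthalpy is a state function, ΔHrxn = (+4.4) + (-19.6) + (-173.4) = -188.6 kcal

ΔHrxn = -188.6 kcal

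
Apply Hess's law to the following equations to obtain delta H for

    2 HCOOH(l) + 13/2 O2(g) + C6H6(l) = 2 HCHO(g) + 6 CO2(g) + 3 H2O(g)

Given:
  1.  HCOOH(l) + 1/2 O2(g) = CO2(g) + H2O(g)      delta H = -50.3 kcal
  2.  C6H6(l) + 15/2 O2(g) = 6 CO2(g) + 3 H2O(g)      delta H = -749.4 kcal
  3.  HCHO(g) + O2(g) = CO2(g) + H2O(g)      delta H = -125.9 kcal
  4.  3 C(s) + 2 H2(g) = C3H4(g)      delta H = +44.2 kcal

delta H = -598.2 kcal

eq. 1 × 2 (scale by 2 for the 2 HCOOH(l)): (2)·(-50.3) = -100.6 kcal
eq. 2 as written (C6H6(l) already on the reactant side): -749.4 kcal
eq. 3 reversed and × 2 (HCHO(g) must end up as a product; scale by 2 for the 2 HCHO(g)): (-2)·(-125.9) = +251.8 kcal
eq. 4: not needed (H2(g) appears nowhere else).
delta H = (2)·(-50.3) + (1)·(-749.4) + (-2)·(-125.9) = -598.2 kcal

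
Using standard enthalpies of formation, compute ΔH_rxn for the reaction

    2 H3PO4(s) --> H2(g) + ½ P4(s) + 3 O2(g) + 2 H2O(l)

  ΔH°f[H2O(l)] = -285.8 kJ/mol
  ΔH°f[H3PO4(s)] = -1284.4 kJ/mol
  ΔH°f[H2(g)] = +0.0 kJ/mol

ΔH_rxn = 1997.2 kJ/mol

Products: 1·(+0.0) + 1/2·(+0.0) + 3·(+0.0) + 2·(-285.8) = -571.6
Reactants: 2·(-1284.4) = -2568.8
ΔH_rxn = (-571.6) − (-2568.8) = 1997.2 kJ/mol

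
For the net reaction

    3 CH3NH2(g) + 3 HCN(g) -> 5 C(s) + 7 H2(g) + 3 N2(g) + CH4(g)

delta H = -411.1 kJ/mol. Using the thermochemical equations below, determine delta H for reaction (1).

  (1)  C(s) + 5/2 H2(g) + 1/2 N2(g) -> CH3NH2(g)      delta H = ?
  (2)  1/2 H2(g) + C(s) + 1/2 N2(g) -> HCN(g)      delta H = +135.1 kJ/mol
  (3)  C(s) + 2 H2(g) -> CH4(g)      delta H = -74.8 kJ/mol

delta H = -23.0 kJ/mol

(1) reversed and × 3 (CH3NH2(g) must end up as a reactant; ×3 to match 3 CH3NH2(g) in the target): contributes −3·x
(2) reversed and × 3 (reverse to put HCN(g) on the reactant side; ×3 to match 3 HCN(g) in the target): (-3)·(+135.1) = -405.3 kJ/mol
(3) as written (CH4(g) already on the product side): -74.8 kJ/mol
-411.1 = (-405.3) + (-74.8) − 3·x
x = (-411.1 − (-480.1)) / (-3) = -23.0 kJ/mol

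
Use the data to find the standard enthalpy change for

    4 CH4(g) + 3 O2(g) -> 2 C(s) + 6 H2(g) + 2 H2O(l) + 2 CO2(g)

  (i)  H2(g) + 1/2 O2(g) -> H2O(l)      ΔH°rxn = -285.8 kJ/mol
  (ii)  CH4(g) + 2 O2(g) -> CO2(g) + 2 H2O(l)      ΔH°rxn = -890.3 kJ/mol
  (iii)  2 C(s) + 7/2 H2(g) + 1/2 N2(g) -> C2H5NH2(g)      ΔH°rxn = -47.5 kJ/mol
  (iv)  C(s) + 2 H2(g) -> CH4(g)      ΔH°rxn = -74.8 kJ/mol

(i) reversed and × 2: (-2)·(-285.8) = +571.6 kJ/mol
(ii) × 2: (2)·(-890.3) = -1780.6 kJ/mol
(iii): not needed.
(iv) reversed and × 2: (-2)·(-74.8) = +149.6 kJ/mol
ΔH°rxn = (-2)·(-285.8) + (2)·(-890.3) + (-2)·(-74.8) = -1059.4 kJ/mol

ΔH°rxn = -1059.4 kJ/mol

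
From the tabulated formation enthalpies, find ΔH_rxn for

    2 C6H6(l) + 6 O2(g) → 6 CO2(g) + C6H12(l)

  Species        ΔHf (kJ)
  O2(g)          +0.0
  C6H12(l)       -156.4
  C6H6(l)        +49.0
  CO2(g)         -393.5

ΔH_rxn = -2615.4 kJ

Products: 6·(-393.5) + 1·(-156.4) = -2517.4
Reactants: 2·(+49.0) + 6·(+0.0) = +98.0
ΔH_rxn = (-2517.4) − (+98.0) = -2615.4 kJ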